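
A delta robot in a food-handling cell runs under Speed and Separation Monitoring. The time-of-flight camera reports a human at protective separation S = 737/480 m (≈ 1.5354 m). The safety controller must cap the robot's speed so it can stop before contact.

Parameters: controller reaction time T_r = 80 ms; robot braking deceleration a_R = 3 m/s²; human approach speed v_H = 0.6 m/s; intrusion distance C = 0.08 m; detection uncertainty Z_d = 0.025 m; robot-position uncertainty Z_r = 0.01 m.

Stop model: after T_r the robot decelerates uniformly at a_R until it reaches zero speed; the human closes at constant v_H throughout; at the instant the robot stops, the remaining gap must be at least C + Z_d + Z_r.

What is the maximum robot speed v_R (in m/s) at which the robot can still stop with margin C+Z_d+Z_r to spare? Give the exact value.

at the boundary: (1/6)·v² + (7/25)·v + (-16469/12000) = 0
  disc = (7/25)² − 4·(1/6)·(-16469/12000) = 89401/90000 ; √disc = 299/300
  v_R = (−(7/25) + 299/300) / (2·(1/6)) = 43/20 m/s
check:
braking lasts T_s = (43/20)/3 = 0.7167 s
robot in T_r: 2.1500·0.0800 = 0.1720 m
robot covers 2.1500·0.7167 − ½·3.0000·0.7167² = 0.7704 m while stopping
human over T_r+T_s: 0.6000·(0.0800+0.7167) = 0.4780 m
C+Z_d+Z_r = 0.0800+0.0250+0.0100 = 0.1150 m
sum ≈ 0.1720+0.7704+0.4780+0.1150 ≈ 1.5354 m = S ✓

v_R_max = 43/20 m/s = 2.1500 m/s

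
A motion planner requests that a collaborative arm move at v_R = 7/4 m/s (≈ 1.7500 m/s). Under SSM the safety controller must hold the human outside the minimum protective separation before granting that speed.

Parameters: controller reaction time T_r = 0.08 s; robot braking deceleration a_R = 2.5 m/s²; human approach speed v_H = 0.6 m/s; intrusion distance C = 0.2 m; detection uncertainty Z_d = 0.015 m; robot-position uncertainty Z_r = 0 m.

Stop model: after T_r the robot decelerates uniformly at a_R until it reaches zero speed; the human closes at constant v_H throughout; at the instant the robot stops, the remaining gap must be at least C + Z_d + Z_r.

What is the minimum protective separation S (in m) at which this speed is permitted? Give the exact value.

S_min = 2871/2000 m = 1.4355 m

braking lasts T_s = (7/4)/(5/2) = 0.7000 s
robot covers v_R·T_r = 1.7500·0.0800 = 0.1400 m before braking
robot under decel: 1.7500²/(2·2.5000) = 0.6125 m
human closes 0.6000·0.7800 = 0.4680 m
residual clearance needed = 0.2000+0.0150+0.0000 = 0.2150 m
S_min ≈ 0.1400+0.6125+0.4680+0.2150  ⇒  S_min = 2871/2000 m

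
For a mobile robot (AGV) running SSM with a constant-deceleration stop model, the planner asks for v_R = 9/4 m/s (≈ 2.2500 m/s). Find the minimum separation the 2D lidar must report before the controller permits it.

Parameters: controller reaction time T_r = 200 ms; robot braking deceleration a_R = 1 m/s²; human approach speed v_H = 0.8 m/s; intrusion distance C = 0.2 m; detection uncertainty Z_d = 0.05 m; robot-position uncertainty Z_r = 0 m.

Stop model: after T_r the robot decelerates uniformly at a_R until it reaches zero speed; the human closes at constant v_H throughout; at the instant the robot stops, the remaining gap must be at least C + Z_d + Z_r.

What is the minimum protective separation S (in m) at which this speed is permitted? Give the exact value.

stop time T_s = (9/4)/1 = 2.2500 s
reaction-phase robot travel = 2.2500·0.2000 = 0.4500 m
robot under decel: 2.2500²/(2·1.0000) = 2.5312 m
person approaches 0.8000·(0.2000+2.2500) = 1.9600 m
C+Z_d+Z_r = 0.2000+0.0500+0.0000 = 0.2500 m
S_min ≈ 0.4500+2.5312+1.9600+0.2500  ⇒  S_min = 4153/800 m

S_min = 4153/800 m = 5.1913 m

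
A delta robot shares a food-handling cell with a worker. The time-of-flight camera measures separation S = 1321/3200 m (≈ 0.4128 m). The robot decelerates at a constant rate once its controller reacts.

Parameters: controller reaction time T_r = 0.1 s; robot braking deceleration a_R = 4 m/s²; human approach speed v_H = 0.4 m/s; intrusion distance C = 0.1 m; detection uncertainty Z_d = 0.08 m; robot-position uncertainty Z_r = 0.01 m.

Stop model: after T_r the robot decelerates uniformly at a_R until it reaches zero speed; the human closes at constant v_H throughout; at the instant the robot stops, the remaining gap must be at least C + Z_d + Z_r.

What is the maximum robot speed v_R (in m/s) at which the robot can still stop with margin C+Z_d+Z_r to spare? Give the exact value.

at the boundary: (1/8)·v² + (1/5)·v + (-117/640) = 0
  disc = (1/5)² − 4·(1/8)·(-117/640) = 841/6400 ; √disc = 29/80
  v_R = (−(1/5) + 29/80) / (2·(1/8)) = 13/20 m/s
check:
stop time T_s = (13/20)/4 = 0.1625 s
robot covers v_R·T_r = 0.6500·0.1000 = 0.0650 m before braking
robot covers 0.6500·0.1625 − ½·4.0000·0.1625² = 0.0528 m while stopping
human over T_r+T_s: 0.4000·(0.1000+0.1625) = 0.1050 m
C+Z_d+Z_r = 0.1000+0.0800+0.0100 = 0.1900 m
sum ≈ 0.0650+0.0528+0.1050+0.1900 ≈ 0.4128 m = S ✓

v_R_max = 13/20 m/s = 0.6500 m/s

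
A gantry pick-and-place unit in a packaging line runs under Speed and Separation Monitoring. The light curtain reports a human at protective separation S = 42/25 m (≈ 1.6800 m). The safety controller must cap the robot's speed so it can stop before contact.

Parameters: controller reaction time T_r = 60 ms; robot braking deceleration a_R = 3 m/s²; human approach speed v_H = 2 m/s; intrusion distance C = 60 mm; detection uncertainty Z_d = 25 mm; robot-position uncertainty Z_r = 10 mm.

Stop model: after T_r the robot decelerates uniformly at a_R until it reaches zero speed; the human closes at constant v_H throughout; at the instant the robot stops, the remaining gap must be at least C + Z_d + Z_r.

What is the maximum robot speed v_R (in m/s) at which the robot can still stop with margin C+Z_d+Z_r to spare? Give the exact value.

v_R_max = 3/2 m/s = 1.5000 m/s

at the boundary: (1/6)·v² + (109/150)·v + (-293/200) = 0
  disc = (109/150)² − 4·(1/6)·(-293/200) = 8464/5625 ; √disc = 92/75
  v_R = (−(109/150) + 92/75) / (2·(1/6)) = 3/2 m/s
check:
T_s = v_R/a_R = (3/2)/3 = 0.5000 s
robot in T_r: 1.5000·0.0600 = 0.0900 m
robot under decel: 1.5000²/(2·3.0000) = 0.3750 m
person approaches 2.0000·(0.0600+0.5000) = 1.1200 m
residual clearance needed = 0.0600+0.0250+0.0100 = 0.0950 m
sum ≈ 0.0900+0.3750+1.1200+0.0950 ≈ 1.6800 m = S ✓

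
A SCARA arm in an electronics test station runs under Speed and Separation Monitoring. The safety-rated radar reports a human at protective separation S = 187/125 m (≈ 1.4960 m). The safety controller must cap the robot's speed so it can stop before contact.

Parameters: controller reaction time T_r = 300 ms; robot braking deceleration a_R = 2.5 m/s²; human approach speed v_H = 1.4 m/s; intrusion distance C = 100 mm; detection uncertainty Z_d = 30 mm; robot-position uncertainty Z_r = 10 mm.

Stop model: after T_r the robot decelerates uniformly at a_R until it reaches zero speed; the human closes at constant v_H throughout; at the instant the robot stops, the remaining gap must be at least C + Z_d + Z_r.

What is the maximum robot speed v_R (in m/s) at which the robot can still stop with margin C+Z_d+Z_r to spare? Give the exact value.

at the boundary: (1/5)·v² + (43/50)·v + (-117/125) = 0
  disc = (43/50)² − 4·(1/5)·(-117/125) = 3721/2500 ; √disc = 61/50
  v_R = (−(43/50) + 61/50) / (2·(1/5)) = 9/10 m/s
check:
stop time T_s = (9/10)/(5/2) = 0.3600 s
robot in T_r: 0.9000·0.3000 = 0.2700 m
robot under decel: 0.9000²/(2·2.5000) = 0.1620 m
person approaches 1.4000·(0.3000+0.3600) = 0.9240 m
margins: 0.1000+0.0300+0.0100 = 0.1400 m
sum ≈ 0.2700+0.1620+0.9240+0.1400 ≈ 1.4960 m = S ✓

v_R_max = 9/10 m/s = 0.9000 m/s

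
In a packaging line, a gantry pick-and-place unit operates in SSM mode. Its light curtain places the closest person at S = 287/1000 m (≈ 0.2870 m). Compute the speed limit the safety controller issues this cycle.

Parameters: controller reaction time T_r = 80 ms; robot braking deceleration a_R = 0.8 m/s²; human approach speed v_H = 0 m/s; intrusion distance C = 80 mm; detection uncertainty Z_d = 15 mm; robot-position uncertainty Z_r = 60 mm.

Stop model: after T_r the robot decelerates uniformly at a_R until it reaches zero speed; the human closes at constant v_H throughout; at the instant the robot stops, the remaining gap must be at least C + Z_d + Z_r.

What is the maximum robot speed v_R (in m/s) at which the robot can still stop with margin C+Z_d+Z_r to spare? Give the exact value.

quadratic (5/8)·v² + (2/25)·v + (-33/250) = 0
  disc = (2/25)² − 4·(5/8)·(-33/250) = 841/2500 ; √disc = 29/50
  v_R = (−(2/25) + 29/50) / (2·(5/8)) = 2/5 m/s
check:
stop time T_s = (2/5)/(4/5) = 0.5000 s
robot in T_r: 0.4000·0.0800 = 0.0320 m
robot covers 0.4000·0.5000 − ½·0.8000·0.5000² = 0.1000 m while stopping
person approaches 0.0000·(0.0800+0.5000) = 0.0000 m
residual clearance needed = 0.0800+0.0150+0.0600 = 0.1550 m
sum ≈ 0.0320+0.1000+0.0000+0.1550 ≈ 0.2870 m = S ✓

v_R_max = 2/5 m/s = 0.4000 m/s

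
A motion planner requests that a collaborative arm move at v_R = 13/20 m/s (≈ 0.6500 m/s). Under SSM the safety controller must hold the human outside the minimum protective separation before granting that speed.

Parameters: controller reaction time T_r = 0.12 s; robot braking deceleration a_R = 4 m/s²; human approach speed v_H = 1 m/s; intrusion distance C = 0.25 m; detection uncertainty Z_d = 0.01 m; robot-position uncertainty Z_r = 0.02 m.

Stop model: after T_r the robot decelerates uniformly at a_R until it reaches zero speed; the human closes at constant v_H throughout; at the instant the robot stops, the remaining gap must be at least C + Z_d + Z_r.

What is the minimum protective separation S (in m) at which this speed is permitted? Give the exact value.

S_min = 11093/16000 m = 0.6933 m

braking lasts T_s = (13/20)/4 = 0.1625 s
robot in T_r: 0.6500·0.1200 = 0.0780 m
robot covers 0.6500·0.1625 − ½·4.0000·0.1625² = 0.0528 m while stopping
human over T_r+T_s: 1.0000·(0.1200+0.1625) = 0.2825 m
C+Z_d+Z_r = 0.2500+0.0100+0.0200 = 0.2800 m
S_min ≈ 0.0780+0.0528+0.2825+0.2800  ⇒  S_min = 11093/16000 m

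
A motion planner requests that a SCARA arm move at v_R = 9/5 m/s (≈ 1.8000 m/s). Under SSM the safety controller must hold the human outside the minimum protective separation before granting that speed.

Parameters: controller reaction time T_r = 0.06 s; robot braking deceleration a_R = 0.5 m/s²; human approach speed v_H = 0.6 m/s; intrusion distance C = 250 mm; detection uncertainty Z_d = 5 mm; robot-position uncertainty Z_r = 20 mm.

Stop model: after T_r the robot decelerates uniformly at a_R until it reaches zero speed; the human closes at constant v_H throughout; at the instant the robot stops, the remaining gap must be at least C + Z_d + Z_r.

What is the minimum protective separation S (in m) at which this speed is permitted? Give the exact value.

S_min = 5819/1000 m = 5.8190 m

T_s = v_R/a_R = (9/5)/(1/2) = 3.6000 s
robot in T_r: 1.8000·0.0600 = 0.1080 m
braking distance = 1.8000²/(2·0.5000) = 3.2400 m
human over T_r+T_s: 0.6000·(0.0600+3.6000) = 2.1960 m
residual clearance needed = 0.2500+0.0050+0.0200 = 0.2750 m
S_min ≈ 0.1080+3.2400+2.1960+0.2750  ⇒  S_min = 5819/1000 m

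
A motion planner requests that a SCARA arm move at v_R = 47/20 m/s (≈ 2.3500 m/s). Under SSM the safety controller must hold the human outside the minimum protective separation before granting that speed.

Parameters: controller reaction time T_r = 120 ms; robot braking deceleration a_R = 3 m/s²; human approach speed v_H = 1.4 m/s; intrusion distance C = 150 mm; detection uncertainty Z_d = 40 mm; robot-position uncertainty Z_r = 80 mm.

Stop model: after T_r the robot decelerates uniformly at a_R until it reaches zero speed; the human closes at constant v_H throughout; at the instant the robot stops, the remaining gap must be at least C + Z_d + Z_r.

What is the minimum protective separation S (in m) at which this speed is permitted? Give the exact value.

S_min = 6569/2400 m = 2.7371 m

braking lasts T_s = (47/20)/3 = 0.7833 s
robot in T_r: 2.3500·0.1200 = 0.2820 m
robot covers 2.3500·0.7833 − ½·3.0000·0.7833² = 0.9204 m while stopping
human closes 1.4000·0.9033 = 1.2647 m
residual clearance needed = 0.1500+0.0400+0.0800 = 0.2700 m
S_min ≈ 0.2820+0.9204+1.2647+0.2700  ⇒  S_min = 6569/2400 m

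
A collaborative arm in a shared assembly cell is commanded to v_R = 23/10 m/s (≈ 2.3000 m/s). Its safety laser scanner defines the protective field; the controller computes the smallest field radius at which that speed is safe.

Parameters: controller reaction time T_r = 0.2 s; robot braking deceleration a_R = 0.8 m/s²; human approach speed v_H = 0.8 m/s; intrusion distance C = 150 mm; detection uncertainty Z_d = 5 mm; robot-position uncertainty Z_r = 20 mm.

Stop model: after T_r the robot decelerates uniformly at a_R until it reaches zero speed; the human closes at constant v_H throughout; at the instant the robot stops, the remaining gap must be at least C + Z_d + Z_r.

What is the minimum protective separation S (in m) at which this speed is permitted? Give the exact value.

S_min = 5121/800 m = 6.4013 m

stop time T_s = (23/10)/(4/5) = 2.8750 s
robot in T_r: 2.3000·0.2000 = 0.4600 m
braking distance = 2.3000²/(2·0.8000) = 3.3062 m
human over T_r+T_s: 0.8000·(0.2000+2.8750) = 2.4600 m
residual clearance needed = 0.1500+0.0050+0.0200 = 0.1750 m
S_min ≈ 0.4600+3.3062+2.4600+0.1750  ⇒  S_min = 5121/800 m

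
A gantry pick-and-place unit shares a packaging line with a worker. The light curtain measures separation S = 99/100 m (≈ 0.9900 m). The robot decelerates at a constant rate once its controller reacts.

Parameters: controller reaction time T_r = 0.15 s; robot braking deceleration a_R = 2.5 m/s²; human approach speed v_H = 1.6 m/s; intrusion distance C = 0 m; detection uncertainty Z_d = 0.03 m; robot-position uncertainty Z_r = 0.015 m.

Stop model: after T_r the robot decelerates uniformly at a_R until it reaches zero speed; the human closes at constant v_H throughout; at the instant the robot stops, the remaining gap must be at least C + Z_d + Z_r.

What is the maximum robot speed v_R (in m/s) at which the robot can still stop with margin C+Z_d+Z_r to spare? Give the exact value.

v_R_max = 3/4 m/s = 0.7500 m/s

collect terms ⇒ (1/5)·v_R² + (79/100)·v_R + (-141/200) = 0
  disc = (79/100)² − 4·(1/5)·(-141/200) = 11881/10000 ; √disc = 109/100
  v_R = (−(79/100) + 109/100) / (2·(1/5)) = 3/4 m/s
check:
T_s = v_R/a_R = (3/4)/(5/2) = 0.3000 s
reaction-phase robot travel = 0.7500·0.1500 = 0.1125 m
braking distance = 0.7500²/(2·2.5000) = 0.1125 m
human closes 1.6000·0.4500 = 0.7200 m
residual clearance needed = 0.0000+0.0300+0.0150 = 0.0450 m
sum ≈ 0.1125+0.1125+0.7200+0.0450 ≈ 0.9900 m = S ✓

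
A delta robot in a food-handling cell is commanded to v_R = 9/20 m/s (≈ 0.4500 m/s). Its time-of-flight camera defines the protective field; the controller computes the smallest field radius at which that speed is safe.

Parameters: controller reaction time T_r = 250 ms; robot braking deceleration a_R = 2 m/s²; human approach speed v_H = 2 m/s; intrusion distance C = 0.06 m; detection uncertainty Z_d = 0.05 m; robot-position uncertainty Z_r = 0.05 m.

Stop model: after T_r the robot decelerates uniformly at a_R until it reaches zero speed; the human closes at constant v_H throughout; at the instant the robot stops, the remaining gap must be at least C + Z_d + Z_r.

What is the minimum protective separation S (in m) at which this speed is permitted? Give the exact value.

T_s = v_R/a_R = (9/20)/2 = 0.2250 s
robot in T_r: 0.4500·0.2500 = 0.1125 m
robot under decel: 0.4500²/(2·2.0000) = 0.0506 m
human over T_r+T_s: 2.0000·(0.2500+0.2250) = 0.9500 m
C+Z_d+Z_r = 0.0600+0.0500+0.0500 = 0.1600 m
S_min ≈ 0.1125+0.0506+0.9500+0.1600  ⇒  S_min = 2037/1600 m

S_min = 2037/1600 m = 1.2731 m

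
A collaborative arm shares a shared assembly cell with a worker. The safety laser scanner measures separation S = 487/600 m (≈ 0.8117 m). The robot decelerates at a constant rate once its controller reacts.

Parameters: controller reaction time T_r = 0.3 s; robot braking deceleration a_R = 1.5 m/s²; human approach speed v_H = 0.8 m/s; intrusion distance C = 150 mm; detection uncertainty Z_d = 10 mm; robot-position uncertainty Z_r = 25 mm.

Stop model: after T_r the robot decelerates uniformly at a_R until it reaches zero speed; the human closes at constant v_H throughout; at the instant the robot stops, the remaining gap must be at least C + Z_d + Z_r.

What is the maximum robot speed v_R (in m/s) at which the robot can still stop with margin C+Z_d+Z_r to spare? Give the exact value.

v_R_max = 2/5 m/s = 0.4000 m/s

collect terms ⇒ (1/3)·v_R² + (5/6)·v_R + (-29/75) = 0
  disc = (5/6)² − 4·(1/3)·(-29/75) = 121/100 ; √disc = 11/10
  v_R = (−(5/6) + 11/10) / (2·(1/3)) = 2/5 m/s
check:
stop time T_s = (2/5)/(3/2) = 0.2667 s
reaction-phase robot travel = 0.4000·0.3000 = 0.1200 m
braking distance = 0.4000²/(2·1.5000) = 0.0533 m
human over T_r+T_s: 0.8000·(0.3000+0.2667) = 0.4533 m
margins: 0.1500+0.0100+0.0250 = 0.1850 m
sum ≈ 0.1200+0.0533+0.4533+0.1850 ≈ 0.8117 m = S ✓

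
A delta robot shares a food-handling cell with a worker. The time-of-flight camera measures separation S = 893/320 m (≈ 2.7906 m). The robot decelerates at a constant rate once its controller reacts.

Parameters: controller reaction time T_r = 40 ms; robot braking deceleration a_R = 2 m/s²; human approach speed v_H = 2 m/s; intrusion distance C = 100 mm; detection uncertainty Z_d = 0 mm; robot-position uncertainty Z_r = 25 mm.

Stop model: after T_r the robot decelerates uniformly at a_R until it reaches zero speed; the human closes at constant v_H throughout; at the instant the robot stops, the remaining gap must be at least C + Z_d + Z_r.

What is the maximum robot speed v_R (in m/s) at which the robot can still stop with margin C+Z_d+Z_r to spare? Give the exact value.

v_R_max = 7/4 m/s = 1.7500 m/s

at the boundary: (1/4)·v² + (26/25)·v + (-4137/1600) = 0
  disc = (26/25)² − 4·(1/4)·(-4137/1600) = 146689/40000 ; √disc = 383/200
  v_R = (−(26/25) + 383/200) / (2·(1/4)) = 7/4 m/s
check:
braking lasts T_s = (7/4)/2 = 0.8750 s
robot covers v_R·T_r = 1.7500·0.0400 = 0.0700 m before braking
robot under decel: 1.7500²/(2·2.0000) = 0.7656 m
human over T_r+T_s: 2.0000·(0.0400+0.8750) = 1.8300 m
margins: 0.1000+0.0000+0.0250 = 0.1250 m
sum ≈ 0.0700+0.7656+1.8300+0.1250 ≈ 2.7906 m = S ✓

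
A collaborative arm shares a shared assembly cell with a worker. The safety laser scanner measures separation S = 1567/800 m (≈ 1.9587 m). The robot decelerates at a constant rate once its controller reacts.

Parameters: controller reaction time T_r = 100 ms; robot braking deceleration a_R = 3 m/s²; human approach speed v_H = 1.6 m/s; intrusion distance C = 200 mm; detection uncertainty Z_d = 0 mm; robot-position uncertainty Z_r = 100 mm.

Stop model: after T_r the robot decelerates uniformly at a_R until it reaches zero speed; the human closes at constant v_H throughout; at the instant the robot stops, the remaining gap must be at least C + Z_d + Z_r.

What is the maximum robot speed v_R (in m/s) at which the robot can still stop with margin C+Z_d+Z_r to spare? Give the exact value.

v_R_max = 33/20 m/s = 1.6500 m/s

collect terms ⇒ (1/6)·v_R² + (19/30)·v_R + (-1199/800) = 0
  disc = (19/30)² − 4·(1/6)·(-1199/800) = 5041/3600 ; √disc = 71/60
  v_R = (−(19/30) + 71/60) / (2·(1/6)) = 33/20 m/s
check:
braking lasts T_s = (33/20)/3 = 0.5500 s
robot in T_r: 1.6500·0.1000 = 0.1650 m
robot covers 1.6500·0.5500 − ½·3.0000·0.5500² = 0.4537 m while stopping
person approaches 1.6000·(0.1000+0.5500) = 1.0400 m
residual clearance needed = 0.2000+0.0000+0.1000 = 0.3000 m
sum ≈ 0.1650+0.4537+1.0400+0.3000 ≈ 1.9587 m = S ✓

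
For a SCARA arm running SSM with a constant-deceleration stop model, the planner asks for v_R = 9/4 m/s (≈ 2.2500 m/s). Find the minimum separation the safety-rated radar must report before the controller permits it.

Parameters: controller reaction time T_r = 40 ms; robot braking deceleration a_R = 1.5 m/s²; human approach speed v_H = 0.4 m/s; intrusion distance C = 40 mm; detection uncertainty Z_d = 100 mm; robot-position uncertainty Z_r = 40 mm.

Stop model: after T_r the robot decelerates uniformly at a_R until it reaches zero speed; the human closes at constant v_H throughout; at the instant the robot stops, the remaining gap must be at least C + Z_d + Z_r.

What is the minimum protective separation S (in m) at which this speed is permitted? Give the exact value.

braking lasts T_s = (9/4)/(3/2) = 1.5000 s
robot in T_r: 2.2500·0.0400 = 0.0900 m
robot covers 2.2500·1.5000 − ½·1.5000·1.5000² = 1.6875 m while stopping
human closes 0.4000·1.5400 = 0.6160 m
residual clearance needed = 0.0400+0.1000+0.0400 = 0.1800 m
S_min ≈ 0.0900+1.6875+0.6160+0.1800  ⇒  S_min = 5147/2000 m

S_min = 5147/2000 m = 2.5735 m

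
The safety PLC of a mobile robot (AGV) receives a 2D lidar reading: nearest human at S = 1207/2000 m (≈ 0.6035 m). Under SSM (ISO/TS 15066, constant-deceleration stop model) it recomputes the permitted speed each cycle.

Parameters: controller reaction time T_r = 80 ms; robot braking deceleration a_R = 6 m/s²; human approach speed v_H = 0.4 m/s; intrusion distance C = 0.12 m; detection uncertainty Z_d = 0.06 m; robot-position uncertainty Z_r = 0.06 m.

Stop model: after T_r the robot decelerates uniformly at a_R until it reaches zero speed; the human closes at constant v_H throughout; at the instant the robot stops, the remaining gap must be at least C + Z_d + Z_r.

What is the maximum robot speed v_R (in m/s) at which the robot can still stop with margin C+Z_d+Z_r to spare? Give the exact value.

quadratic (1/12)·v² + (11/75)·v + (-663/2000) = 0
  disc = (11/75)² − 4·(1/12)·(-663/2000) = 11881/90000 ; √disc = 109/300
  v_R = (−(11/75) + 109/300) / (2·(1/12)) = 13/10 m/s
check:
braking lasts T_s = (13/10)/6 = 0.2167 s
reaction-phase robot travel = 1.3000·0.0800 = 0.1040 m
robot under decel: 1.3000²/(2·6.0000) = 0.1408 m
human closes 0.4000·0.2967 = 0.1187 m
C+Z_d+Z_r = 0.1200+0.0600+0.0600 = 0.2400 m
sum ≈ 0.1040+0.1408+0.1187+0.2400 ≈ 0.6035 m = S ✓

v_R_max = 13/10 m/s = 1.3000 m/s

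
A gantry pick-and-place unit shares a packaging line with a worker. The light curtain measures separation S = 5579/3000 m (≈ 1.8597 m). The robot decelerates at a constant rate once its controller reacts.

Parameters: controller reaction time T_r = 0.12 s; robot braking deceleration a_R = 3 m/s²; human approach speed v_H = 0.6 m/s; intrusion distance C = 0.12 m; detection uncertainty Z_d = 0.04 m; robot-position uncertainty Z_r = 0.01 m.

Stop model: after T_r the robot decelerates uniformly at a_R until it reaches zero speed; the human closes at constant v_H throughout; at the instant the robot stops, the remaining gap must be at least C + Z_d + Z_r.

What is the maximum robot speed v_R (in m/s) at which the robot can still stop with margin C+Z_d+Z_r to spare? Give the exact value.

v_R_max = 23/10 m/s = 2.3000 m/s

quadratic (1/6)·v² + (8/25)·v + (-4853/3000) = 0
  disc = (8/25)² − 4·(1/6)·(-4853/3000) = 26569/22500 ; √disc = 163/150
  v_R = (−(8/25) + 163/150) / (2·(1/6)) = 23/10 m/s
check:
stop time T_s = (23/10)/3 = 0.7667 s
reaction-phase robot travel = 2.3000·0.1200 = 0.2760 m
braking distance = 2.3000²/(2·3.0000) = 0.8817 m
human closes 0.6000·0.8867 = 0.5320 m
residual clearance needed = 0.1200+0.0400+0.0100 = 0.1700 m
sum ≈ 0.2760+0.8817+0.5320+0.1700 ≈ 1.8597 m = S ✓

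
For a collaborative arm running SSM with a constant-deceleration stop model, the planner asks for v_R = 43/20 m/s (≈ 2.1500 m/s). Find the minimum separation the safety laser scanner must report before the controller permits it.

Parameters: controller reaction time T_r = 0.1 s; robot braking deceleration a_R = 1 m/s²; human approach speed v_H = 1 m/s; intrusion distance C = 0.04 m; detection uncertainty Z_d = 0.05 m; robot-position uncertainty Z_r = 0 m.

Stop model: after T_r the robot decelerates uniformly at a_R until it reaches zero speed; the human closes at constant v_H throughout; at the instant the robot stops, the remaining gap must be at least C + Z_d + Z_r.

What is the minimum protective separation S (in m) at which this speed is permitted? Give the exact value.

stop time T_s = (43/20)/1 = 2.1500 s
robot covers v_R·T_r = 2.1500·0.1000 = 0.2150 m before braking
robot covers 2.1500·2.1500 − ½·1.0000·2.1500² = 2.3112 m while stopping
human over T_r+T_s: 1.0000·(0.1000+2.1500) = 2.2500 m
residual clearance needed = 0.0400+0.0500+0.0000 = 0.0900 m
S_min ≈ 0.2150+2.3112+2.2500+0.0900  ⇒  S_min = 3893/800 m

S_min = 3893/800 m = 4.8662 m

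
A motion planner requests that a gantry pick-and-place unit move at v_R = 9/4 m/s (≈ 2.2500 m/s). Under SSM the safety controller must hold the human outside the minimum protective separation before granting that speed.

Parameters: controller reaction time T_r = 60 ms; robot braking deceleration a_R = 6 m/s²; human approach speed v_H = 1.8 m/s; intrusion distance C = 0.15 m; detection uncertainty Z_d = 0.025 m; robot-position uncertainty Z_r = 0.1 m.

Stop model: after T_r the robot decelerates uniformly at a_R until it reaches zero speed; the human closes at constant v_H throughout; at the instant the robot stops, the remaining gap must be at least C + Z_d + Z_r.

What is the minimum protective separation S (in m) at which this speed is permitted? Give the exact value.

stop time T_s = (9/4)/6 = 0.3750 s
robot covers v_R·T_r = 2.2500·0.0600 = 0.1350 m before braking
robot under decel: 2.2500²/(2·6.0000) = 0.4219 m
person approaches 1.8000·(0.0600+0.3750) = 0.7830 m
C+Z_d+Z_r = 0.1500+0.0250+0.1000 = 0.2750 m
S_min ≈ 0.1350+0.4219+0.7830+0.2750  ⇒  S_min = 12919/8000 m

S_min = 12919/8000 m = 1.6149 m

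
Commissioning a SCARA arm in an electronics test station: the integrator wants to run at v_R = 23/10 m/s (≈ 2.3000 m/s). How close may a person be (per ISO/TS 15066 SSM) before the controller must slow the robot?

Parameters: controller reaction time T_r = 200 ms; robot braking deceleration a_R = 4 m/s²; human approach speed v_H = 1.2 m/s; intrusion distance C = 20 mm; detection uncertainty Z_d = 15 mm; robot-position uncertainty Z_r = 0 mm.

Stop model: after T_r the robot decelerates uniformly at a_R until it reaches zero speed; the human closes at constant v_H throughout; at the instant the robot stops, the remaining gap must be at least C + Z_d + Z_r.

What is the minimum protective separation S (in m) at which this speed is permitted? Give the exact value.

S_min = 1669/800 m = 2.0863 m

T_s = v_R/a_R = (23/10)/4 = 0.5750 s
robot covers v_R·T_r = 2.3000·0.2000 = 0.4600 m before braking
braking distance = 2.3000²/(2·4.0000) = 0.6613 m
human closes 1.2000·0.7750 = 0.9300 m
margins: 0.0200+0.0150+0.0000 = 0.0350 m
S_min ≈ 0.4600+0.6613+0.9300+0.0350  ⇒  S_min = 1669/800 m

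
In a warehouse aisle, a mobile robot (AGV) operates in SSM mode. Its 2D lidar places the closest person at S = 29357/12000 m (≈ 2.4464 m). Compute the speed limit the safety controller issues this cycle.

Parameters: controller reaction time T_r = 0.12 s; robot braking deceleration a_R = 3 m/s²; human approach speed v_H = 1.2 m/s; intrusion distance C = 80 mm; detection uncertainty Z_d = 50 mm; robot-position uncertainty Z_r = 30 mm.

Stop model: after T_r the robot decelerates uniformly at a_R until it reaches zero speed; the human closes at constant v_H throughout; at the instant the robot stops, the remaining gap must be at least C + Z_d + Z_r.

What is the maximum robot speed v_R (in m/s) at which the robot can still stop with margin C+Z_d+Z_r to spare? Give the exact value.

v_R_max = 47/20 m/s = 2.3500 m/s

quadratic (1/6)·v² + (13/25)·v + (-25709/12000) = 0
  disc = (13/25)² − 4·(1/6)·(-25709/12000) = 152881/90000 ; √disc = 391/300
  v_R = (−(13/25) + 391/300) / (2·(1/6)) = 47/20 m/s
check:
stop time T_s = (47/20)/3 = 0.7833 s
robot covers v_R·T_r = 2.3500·0.1200 = 0.2820 m before braking
robot covers 2.3500·0.7833 − ½·3.0000·0.7833² = 0.9204 m while stopping
human closes 1.2000·0.9033 = 1.0840 m
C+Z_d+Z_r = 0.0800+0.0500+0.0300 = 0.1600 m
sum ≈ 0.2820+0.9204+1.0840+0.1600 ≈ 2.4464 m = S ✓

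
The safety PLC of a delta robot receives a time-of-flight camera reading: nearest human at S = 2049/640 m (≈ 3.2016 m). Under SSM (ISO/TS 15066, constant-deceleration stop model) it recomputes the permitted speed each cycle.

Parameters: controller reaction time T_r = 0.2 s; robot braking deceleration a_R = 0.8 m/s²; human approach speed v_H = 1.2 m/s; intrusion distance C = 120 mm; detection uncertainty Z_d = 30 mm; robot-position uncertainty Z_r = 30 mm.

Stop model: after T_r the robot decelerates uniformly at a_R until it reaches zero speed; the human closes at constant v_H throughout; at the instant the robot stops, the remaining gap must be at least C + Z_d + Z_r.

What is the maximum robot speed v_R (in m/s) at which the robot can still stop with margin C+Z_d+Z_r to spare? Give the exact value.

quadratic (5/8)·v² + (17/10)·v + (-8901/3200) = 0
  disc = (17/10)² − 4·(5/8)·(-8901/3200) = 63001/6400 ; √disc = 251/80
  v_R = (−(17/10) + 251/80) / (2·(5/8)) = 23/20 m/s
check:
stop time T_s = (23/20)/(4/5) = 1.4375 s
robot covers v_R·T_r = 1.1500·0.2000 = 0.2300 m before braking
robot under decel: 1.1500²/(2·0.8000) = 0.8266 m
human over T_r+T_s: 1.2000·(0.2000+1.4375) = 1.9650 m
margins: 0.1200+0.0300+0.0300 = 0.1800 m
sum ≈ 0.2300+0.8266+1.9650+0.1800 ≈ 3.2016 m = S ✓

v_R_max = 23/20 m/s = 1.1500 m/s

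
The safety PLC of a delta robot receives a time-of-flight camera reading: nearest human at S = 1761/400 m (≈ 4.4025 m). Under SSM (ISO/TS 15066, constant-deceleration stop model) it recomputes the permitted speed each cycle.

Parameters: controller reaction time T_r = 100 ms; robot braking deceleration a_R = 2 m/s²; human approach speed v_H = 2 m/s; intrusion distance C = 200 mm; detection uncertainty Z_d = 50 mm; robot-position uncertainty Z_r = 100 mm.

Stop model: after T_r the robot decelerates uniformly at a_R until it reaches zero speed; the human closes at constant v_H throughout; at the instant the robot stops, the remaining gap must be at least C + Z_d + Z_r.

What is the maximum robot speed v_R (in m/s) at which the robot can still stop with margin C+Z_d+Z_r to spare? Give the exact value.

v_R_max = 23/10 m/s = 2.3000 m/s

at the boundary: (1/4)·v² + (11/10)·v + (-1541/400) = 0
  disc = (11/10)² − 4·(1/4)·(-1541/400) = 81/16 ; √disc = 9/4
  v_R = (−(11/10) + 9/4) / (2·(1/4)) = 23/10 m/s
check:
braking lasts T_s = (23/10)/2 = 1.1500 s
robot in T_r: 2.3000·0.1000 = 0.2300 m
robot covers 2.3000·1.1500 − ½·2.0000·1.1500² = 1.3225 m while stopping
human closes 2.0000·1.2500 = 2.5000 m
C+Z_d+Z_r = 0.2000+0.0500+0.1000 = 0.3500 m
sum ≈ 0.2300+1.3225+2.5000+0.3500 ≈ 4.4025 m = S ✓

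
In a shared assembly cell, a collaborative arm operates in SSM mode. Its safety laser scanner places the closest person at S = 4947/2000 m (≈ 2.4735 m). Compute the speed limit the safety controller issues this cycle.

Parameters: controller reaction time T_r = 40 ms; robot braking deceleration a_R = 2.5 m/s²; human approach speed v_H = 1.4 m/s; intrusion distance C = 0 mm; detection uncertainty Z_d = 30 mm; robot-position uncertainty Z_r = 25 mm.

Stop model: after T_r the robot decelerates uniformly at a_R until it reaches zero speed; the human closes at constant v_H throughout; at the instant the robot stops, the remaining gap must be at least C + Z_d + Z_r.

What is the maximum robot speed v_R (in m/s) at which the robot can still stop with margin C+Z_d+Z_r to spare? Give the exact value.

v_R_max = 9/4 m/s = 2.2500 m/s

collect terms ⇒ (1/5)·v_R² + (3/5)·v_R + (-189/80) = 0
  disc = (3/5)² − 4·(1/5)·(-189/80) = 9/4 ; √disc = 3/2
  v_R = (−(3/5) + 3/2) / (2·(1/5)) = 9/4 m/s
check:
T_s = v_R/a_R = (9/4)/(5/2) = 0.9000 s
reaction-phase robot travel = 2.2500·0.0400 = 0.0900 m
robot covers 2.2500·0.9000 − ½·2.5000·0.9000² = 1.0125 m while stopping
human closes 1.4000·0.9400 = 1.3160 m
residual clearance needed = 0.0000+0.0300+0.0250 = 0.0550 m
sum ≈ 0.0900+1.0125+1.3160+0.0550 ≈ 2.4735 m = S ✓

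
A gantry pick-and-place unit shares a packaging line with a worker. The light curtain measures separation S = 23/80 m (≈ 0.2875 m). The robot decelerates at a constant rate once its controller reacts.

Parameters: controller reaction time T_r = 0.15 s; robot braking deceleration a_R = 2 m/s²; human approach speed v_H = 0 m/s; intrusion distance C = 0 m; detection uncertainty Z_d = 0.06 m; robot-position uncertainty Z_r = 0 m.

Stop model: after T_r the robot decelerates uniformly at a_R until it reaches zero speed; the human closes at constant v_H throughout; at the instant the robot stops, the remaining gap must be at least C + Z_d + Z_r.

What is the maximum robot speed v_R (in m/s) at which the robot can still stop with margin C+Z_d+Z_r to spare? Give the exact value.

collect terms ⇒ (1/4)·v_R² + (3/20)·v_R + (-91/400) = 0
  disc = (3/20)² − 4·(1/4)·(-91/400) = 1/4 ; √disc = 1/2
  v_R = (−(3/20) + 1/2) / (2·(1/4)) = 7/10 m/s
check:
stop time T_s = (7/10)/2 = 0.3500 s
robot covers v_R·T_r = 0.7000·0.1500 = 0.1050 m before braking
braking distance = 0.7000²/(2·2.0000) = 0.1225 m
human closes 0.0000·0.5000 = 0.0000 m
residual clearance needed = 0.0000+0.0600+0.0000 = 0.0600 m
sum ≈ 0.1050+0.1225+0.0000+0.0600 ≈ 0.2875 m = S ✓

v_R_max = 7/10 m/s = 0.7000 m/s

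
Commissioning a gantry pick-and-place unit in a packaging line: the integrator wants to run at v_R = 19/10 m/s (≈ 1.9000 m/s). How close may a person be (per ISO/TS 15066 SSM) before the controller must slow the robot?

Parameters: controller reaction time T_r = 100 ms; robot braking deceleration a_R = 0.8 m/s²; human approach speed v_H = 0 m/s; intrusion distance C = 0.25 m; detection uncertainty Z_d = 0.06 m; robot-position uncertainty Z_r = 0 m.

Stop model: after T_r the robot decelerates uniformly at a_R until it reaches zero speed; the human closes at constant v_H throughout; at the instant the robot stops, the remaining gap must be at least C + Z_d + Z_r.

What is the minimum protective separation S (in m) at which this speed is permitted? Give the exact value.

stop time T_s = (19/10)/(4/5) = 2.3750 s
robot covers v_R·T_r = 1.9000·0.1000 = 0.1900 m before braking
robot under decel: 1.9000²/(2·0.8000) = 2.2563 m
human closes 0.0000·2.4750 = 0.0000 m
residual clearance needed = 0.2500+0.0600+0.0000 = 0.3100 m
S_min ≈ 0.1900+2.2563+0.0000+0.3100  ⇒  S_min = 441/160 m

S_min = 441/160 m = 2.7563 m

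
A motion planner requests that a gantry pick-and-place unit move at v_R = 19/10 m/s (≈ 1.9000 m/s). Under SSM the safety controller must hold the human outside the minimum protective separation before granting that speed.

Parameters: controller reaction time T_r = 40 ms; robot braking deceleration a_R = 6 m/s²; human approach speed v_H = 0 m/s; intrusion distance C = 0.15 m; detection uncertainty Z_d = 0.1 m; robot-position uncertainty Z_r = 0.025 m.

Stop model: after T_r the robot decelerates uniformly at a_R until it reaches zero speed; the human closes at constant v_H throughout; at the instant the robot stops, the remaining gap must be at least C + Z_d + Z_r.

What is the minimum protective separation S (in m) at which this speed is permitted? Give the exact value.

stop time T_s = (19/10)/6 = 0.3167 s
robot covers v_R·T_r = 1.9000·0.0400 = 0.0760 m before braking
robot under decel: 1.9000²/(2·6.0000) = 0.3008 m
human closes 0.0000·0.3567 = 0.0000 m
residual clearance needed = 0.1500+0.1000+0.0250 = 0.2750 m
S_min ≈ 0.0760+0.3008+0.0000+0.2750  ⇒  S_min = 3911/6000 m

S_min = 3911/6000 m = 0.6518 m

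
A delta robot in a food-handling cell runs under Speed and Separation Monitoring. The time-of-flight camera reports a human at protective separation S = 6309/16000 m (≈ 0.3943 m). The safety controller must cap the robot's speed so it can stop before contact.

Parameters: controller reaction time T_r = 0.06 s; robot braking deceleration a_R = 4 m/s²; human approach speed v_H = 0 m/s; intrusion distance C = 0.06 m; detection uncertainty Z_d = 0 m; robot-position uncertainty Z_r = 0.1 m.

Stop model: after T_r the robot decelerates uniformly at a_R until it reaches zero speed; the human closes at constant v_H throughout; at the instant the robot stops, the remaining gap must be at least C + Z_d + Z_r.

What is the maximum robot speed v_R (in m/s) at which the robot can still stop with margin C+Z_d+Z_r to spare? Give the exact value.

at the boundary: (1/8)·v² + (3/50)·v + (-3749/16000) = 0
  disc = (3/50)² − 4·(1/8)·(-3749/16000) = 19321/160000 ; √disc = 139/400
  v_R = (−(3/50) + 139/400) / (2·(1/8)) = 23/20 m/s
check:
T_s = v_R/a_R = (23/20)/4 = 0.2875 s
robot in T_r: 1.1500·0.0600 = 0.0690 m
robot under decel: 1.1500²/(2·4.0000) = 0.1653 m
person approaches 0.0000·(0.0600+0.2875) = 0.0000 m
residual clearance needed = 0.0600+0.0000+0.1000 = 0.1600 m
sum ≈ 0.0690+0.1653+0.0000+0.1600 ≈ 0.3943 m = S ✓

v_R_max = 23/20 m/s = 1.1500 m/s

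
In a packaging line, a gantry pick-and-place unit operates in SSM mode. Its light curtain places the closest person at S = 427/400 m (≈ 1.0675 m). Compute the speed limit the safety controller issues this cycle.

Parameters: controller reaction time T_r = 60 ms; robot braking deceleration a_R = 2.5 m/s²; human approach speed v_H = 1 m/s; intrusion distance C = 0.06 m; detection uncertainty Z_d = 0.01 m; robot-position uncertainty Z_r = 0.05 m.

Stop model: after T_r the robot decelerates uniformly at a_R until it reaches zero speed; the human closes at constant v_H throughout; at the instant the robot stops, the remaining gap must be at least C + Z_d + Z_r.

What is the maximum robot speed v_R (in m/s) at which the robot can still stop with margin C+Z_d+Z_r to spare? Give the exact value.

at the boundary: (1/5)·v² + (23/50)·v + (-71/80) = 0
  disc = (23/50)² − 4·(1/5)·(-71/80) = 576/625 ; √disc = 24/25
  v_R = (−(23/50) + 24/25) / (2·(1/5)) = 5/4 m/s
check:
stop time T_s = (5/4)/(5/2) = 0.5000 s
reaction-phase robot travel = 1.2500·0.0600 = 0.0750 m
braking distance = 1.2500²/(2·2.5000) = 0.3125 m
human over T_r+T_s: 1.0000·(0.0600+0.5000) = 0.5600 m
C+Z_d+Z_r = 0.0600+0.0100+0.0500 = 0.1200 m
sum ≈ 0.0750+0.3125+0.5600+0.1200 ≈ 1.0675 m = S ✓

v_R_max = 5/4 m/s = 1.2500 m/s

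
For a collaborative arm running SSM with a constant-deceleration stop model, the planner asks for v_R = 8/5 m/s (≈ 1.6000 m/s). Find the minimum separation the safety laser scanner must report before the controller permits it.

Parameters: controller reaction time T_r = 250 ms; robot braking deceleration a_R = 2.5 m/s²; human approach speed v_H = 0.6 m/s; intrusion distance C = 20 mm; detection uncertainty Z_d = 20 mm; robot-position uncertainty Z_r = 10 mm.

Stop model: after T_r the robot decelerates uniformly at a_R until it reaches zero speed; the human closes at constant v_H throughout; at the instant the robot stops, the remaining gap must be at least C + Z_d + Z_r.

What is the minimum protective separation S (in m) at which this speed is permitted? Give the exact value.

S_min = 187/125 m = 1.4960 m

stop time T_s = (8/5)/(5/2) = 0.6400 s
robot in T_r: 1.6000·0.2500 = 0.4000 m
braking distance = 1.6000²/(2·2.5000) = 0.5120 m
person approaches 0.6000·(0.2500+0.6400) = 0.5340 m
residual clearance needed = 0.0200+0.0200+0.0100 = 0.0500 m
S_min ≈ 0.4000+0.5120+0.5340+0.0500  ⇒  S_min = 187/125 m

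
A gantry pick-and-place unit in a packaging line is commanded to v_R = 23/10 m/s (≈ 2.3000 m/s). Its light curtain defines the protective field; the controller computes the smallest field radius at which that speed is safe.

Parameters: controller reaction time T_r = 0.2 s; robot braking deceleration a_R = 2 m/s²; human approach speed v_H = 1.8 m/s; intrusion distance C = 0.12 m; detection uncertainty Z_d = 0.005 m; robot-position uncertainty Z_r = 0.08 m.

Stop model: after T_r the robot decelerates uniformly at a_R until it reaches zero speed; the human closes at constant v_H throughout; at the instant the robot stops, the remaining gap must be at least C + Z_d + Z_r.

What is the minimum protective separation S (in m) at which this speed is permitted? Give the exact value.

S_min = 1767/400 m = 4.4175 m

braking lasts T_s = (23/10)/2 = 1.1500 s
robot covers v_R·T_r = 2.3000·0.2000 = 0.4600 m before braking
braking distance = 2.3000²/(2·2.0000) = 1.3225 m
human over T_r+T_s: 1.8000·(0.2000+1.1500) = 2.4300 m
C+Z_d+Z_r = 0.1200+0.0050+0.0800 = 0.2050 m
S_min ≈ 0.4600+1.3225+2.4300+0.2050  ⇒  S_min = 1767/400 m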